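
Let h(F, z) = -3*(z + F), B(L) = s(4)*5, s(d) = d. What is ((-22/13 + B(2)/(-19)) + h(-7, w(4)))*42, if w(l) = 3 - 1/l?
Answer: 207585/494 ≈ 420.21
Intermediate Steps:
B(L) = 20 (B(L) = 4*5 = 20)
h(F, z) = -3*F - 3*z (h(F, z) = -3*(F + z) = -3*F - 3*z)
((-22/13 + B(2)/(-19)) + h(-7, w(4)))*42 = ((-22/13 + 20/(-19)) + (-3*(-7) - 3*(3 - 1/4)))*42 = ((-22*1/13 + 20*(-1/19)) + (21 - 3*(3 - 1*1/4)))*42 = ((-22/13 - 20/19) + (21 - 3*(3 - 1/4)))*42 = (-678/247 + (21 - 3*11/4))*42 = (-678/247 + (21 - 33/4))*42 = (-678/247 + 51/4)*42 = (9885/988)*42 = 207585/494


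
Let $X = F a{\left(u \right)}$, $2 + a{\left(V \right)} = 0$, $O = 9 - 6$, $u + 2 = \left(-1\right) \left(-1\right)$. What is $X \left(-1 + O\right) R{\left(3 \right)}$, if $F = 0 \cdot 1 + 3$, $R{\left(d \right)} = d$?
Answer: $-36$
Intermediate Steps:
$u = -1$ ($u = -2 - -1 = -2 + 1 = -1$)
$O = 3$
$a{\left(V \right)} = -2$ ($a{\left(V \right)} = -2 + 0 = -2$)
$F = 3$ ($F = 0 + 3 = 3$)
$X = -6$ ($X = 3 \left(-2\right) = -6$)
$X \left(-1 + O\right) R{\left(3 \right)} = - 6 \left(-1 + 3\right) 3 = - 6 \cdot 2 \cdot 3 = \left(-6\right) 6 = -36$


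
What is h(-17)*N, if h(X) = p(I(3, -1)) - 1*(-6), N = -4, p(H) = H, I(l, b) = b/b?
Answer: -28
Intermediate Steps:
I(l, b) = 1
h(X) = 7 (h(X) = 1 - 1*(-6) = 1 + 6 = 7)
h(-17)*N = 7*(-4) = -28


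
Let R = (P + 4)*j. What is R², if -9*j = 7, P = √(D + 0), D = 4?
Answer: 196/9 ≈ 21.778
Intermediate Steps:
P = 2 (P = √(4 + 0) = √4 = 2)
j = -7/9 (j = -⅑*7 = -7/9 ≈ -0.77778)
R = -14/3 (R = (2 + 4)*(-7/9) = 6*(-7/9) = -14/3 ≈ -4.6667)
R² = (-14/3)² = 196/9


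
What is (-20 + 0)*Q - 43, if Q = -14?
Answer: 237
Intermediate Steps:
(-20 + 0)*Q - 43 = (-20 + 0)*(-14) - 43 = -20*(-14) - 43 = 280 - 43 = 237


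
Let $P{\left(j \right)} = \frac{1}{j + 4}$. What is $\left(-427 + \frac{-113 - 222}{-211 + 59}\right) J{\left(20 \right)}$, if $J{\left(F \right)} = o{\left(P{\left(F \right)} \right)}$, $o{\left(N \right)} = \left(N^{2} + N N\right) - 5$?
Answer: $\frac{30971597}{14592} \approx 2122.5$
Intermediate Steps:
$P{\left(j \right)} = \frac{1}{4 + j}$
$o{\left(N \right)} = -5 + 2 N^{2}$ ($o{\left(N \right)} = \left(N^{2} + N^{2}\right) - 5 = 2 N^{2} - 5 = -5 + 2 N^{2}$)
$J{\left(F \right)} = -5 + \frac{2}{\left(4 + F\right)^{2}}$ ($J{\left(F \right)} = -5 + 2 \left(\frac{1}{4 + F}\right)^{2} = -5 + \frac{2}{\left(4 + F\right)^{2}}$)
$\left(-427 + \frac{-113 - 222}{-211 + 59}\right) J{\left(20 \right)} = \left(-427 + \frac{-113 - 222}{-211 + 59}\right) \left(-5 + \frac{2}{\left(4 + 20\right)^{2}}\right) = \left(-427 - \frac{335}{-152}\right) \left(-5 + \frac{2}{576}\right) = \left(-427 - - \frac{335}{152}\right) \left(-5 + 2 \cdot \frac{1}{576}\right) = \left(-427 + \frac{335}{152}\right) \left(-5 + \frac{1}{288}\right) = \left(- \frac{64569}{152}\right) \left(- \frac{1439}{288}\right) = \frac{30971597}{14592}$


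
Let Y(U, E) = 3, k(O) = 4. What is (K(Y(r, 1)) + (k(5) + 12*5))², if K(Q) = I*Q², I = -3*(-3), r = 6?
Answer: 21025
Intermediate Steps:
I = 9
K(Q) = 9*Q²
(K(Y(r, 1)) + (k(5) + 12*5))² = (9*3² + (4 + 12*5))² = (9*9 + (4 + 60))² = (81 + 64)² = 145² = 21025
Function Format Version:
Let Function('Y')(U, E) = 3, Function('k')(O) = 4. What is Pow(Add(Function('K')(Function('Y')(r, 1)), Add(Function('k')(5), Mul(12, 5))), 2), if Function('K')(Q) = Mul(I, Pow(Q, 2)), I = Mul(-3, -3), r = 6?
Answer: 21025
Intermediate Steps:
I = 9
Function('K')(Q) = Mul(9, Pow(Q, 2))
Pow(Add(Function('K')(Function('Y')(r, 1)), Add(Function('k')(5), Mul(12, 5))), 2) = Pow(Add(Mul(9, Pow(3, 2)), Add(4, Mul(12, 5))), 2) = Pow(Add(Mul(9, 9), Add(4, 60)), 2) = Pow(Add(81, 64), 2) = Pow(145, 2) = 21025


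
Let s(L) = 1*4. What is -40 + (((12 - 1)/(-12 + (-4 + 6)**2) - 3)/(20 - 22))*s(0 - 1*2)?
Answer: -125/4 ≈ -31.250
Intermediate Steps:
s(L) = 4
-40 + (((12 - 1)/(-12 + (-4 + 6)**2) - 3)/(20 - 22))*s(0 - 1*2) = -40 + (((12 - 1)/(-12 + (-4 + 6)**2) - 3)/(20 - 22))*4 = -40 + ((11/(-12 + 2**2) - 3)/(-2))*4 = -40 + ((11/(-12 + 4) - 3)*(-1/2))*4 = -40 + ((11/(-8) - 3)*(-1/2))*4 = -40 + ((11*(-1/8) - 3)*(-1/2))*4 = -40 + ((-11/8 - 3)*(-1/2))*4 = -40 - 35/8*(-1/2)*4 = -40 + (35/16)*4 = -40 + 35/4 = -125/4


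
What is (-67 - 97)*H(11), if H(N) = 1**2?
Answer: -164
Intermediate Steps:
H(N) = 1
(-67 - 97)*H(11) = (-67 - 97)*1 = -164*1 = -164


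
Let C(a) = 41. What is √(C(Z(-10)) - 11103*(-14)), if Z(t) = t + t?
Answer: √155483 ≈ 394.31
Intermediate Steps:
Z(t) = 2*t
√(C(Z(-10)) - 11103*(-14)) = √(41 - 11103*(-14)) = √(41 + 155442) = √155483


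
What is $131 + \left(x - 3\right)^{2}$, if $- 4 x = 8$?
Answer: $156$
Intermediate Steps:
$x = -2$ ($x = \left(- \frac{1}{4}\right) 8 = -2$)
$131 + \left(x - 3\right)^{2} = 131 + \left(-2 - 3\right)^{2} = 131 + \left(-5\right)^{2} = 131 + 25 = 156$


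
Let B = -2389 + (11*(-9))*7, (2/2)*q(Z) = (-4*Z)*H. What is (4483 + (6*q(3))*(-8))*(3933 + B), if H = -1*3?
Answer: 2344505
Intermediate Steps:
H = -3
q(Z) = 12*Z (q(Z) = -4*Z*(-3) = 12*Z)
B = -3082 (B = -2389 - 99*7 = -2389 - 693 = -3082)
(4483 + (6*q(3))*(-8))*(3933 + B) = (4483 + (6*(12*3))*(-8))*(3933 - 3082) = (4483 + (6*36)*(-8))*851 = (4483 + 216*(-8))*851 = (4483 - 1728)*851 = 2755*851 = 2344505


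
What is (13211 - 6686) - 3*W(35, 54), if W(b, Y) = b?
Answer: 6420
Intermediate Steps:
(13211 - 6686) - 3*W(35, 54) = (13211 - 6686) - 3*35 = 6525 - 1*105 = 6525 - 105 = 6420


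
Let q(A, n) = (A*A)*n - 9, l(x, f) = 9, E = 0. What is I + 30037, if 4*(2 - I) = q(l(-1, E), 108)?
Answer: 111417/4 ≈ 27854.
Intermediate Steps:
q(A, n) = -9 + n*A² (q(A, n) = A²*n - 9 = n*A² - 9 = -9 + n*A²)
I = -8731/4 (I = 2 - (-9 + 108*9²)/4 = 2 - (-9 + 108*81)/4 = 2 - (-9 + 8748)/4 = 2 - ¼*8739 = 2 - 8739/4 = -8731/4 ≈ -2182.8)
I + 30037 = -8731/4 + 30037 = 111417/4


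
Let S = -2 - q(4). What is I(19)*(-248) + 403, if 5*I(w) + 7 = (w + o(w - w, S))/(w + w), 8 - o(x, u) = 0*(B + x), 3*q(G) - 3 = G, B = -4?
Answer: 67921/95 ≈ 714.96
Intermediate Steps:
q(G) = 1 + G/3
S = -13/3 (S = -2 - (1 + (⅓)*4) = -2 - (1 + 4/3) = -2 - 1*7/3 = -2 - 7/3 = -13/3 ≈ -4.3333)
o(x, u) = 8 (o(x, u) = 8 - 0*(-4 + x) = 8 - 1*0 = 8 + 0 = 8)
I(w) = -7/5 + (8 + w)/(10*w) (I(w) = -7/5 + ((w + 8)/(w + w))/5 = -7/5 + ((8 + w)/((2*w)))/5 = -7/5 + ((8 + w)*(1/(2*w)))/5 = -7/5 + ((8 + w)/(2*w))/5 = -7/5 + (8 + w)/(10*w))
I(19)*(-248) + 403 = ((⅒)*(8 - 13*19)/19)*(-248) + 403 = ((⅒)*(1/19)*(8 - 247))*(-248) + 403 = ((⅒)*(1/19)*(-239))*(-248) + 403 = -239/190*(-248) + 403 = 29636/95 + 403 = 67921/95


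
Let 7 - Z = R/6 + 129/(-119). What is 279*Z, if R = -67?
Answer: 1278285/238 ≈ 5370.9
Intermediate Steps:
Z = 13745/714 (Z = 7 - (-67/6 + 129/(-119)) = 7 - (-67*1/6 + 129*(-1/119)) = 7 - (-67/6 - 129/119) = 7 - 1*(-8747/714) = 7 + 8747/714 = 13745/714 ≈ 19.251)
279*Z = 279*(13745/714) = 1278285/238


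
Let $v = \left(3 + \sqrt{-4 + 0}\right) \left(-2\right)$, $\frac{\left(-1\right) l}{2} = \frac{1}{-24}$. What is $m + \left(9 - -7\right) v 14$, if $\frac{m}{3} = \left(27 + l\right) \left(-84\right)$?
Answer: $-8169 - 896 i \approx -8169.0 - 896.0 i$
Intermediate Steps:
$l = \frac{1}{12}$ ($l = - \frac{2}{-24} = \left(-2\right) \left(- \frac{1}{24}\right) = \frac{1}{12} \approx 0.083333$)
$v = -6 - 4 i$ ($v = \left(3 + \sqrt{-4}\right) \left(-2\right) = \left(3 + 2 i\right) \left(-2\right) = -6 - 4 i \approx -6.0 - 4.0 i$)
$m = -6825$ ($m = 3 \left(27 + \frac{1}{12}\right) \left(-84\right) = 3 \cdot \frac{325}{12} \left(-84\right) = 3 \left(-2275\right) = -6825$)
$m + \left(9 - -7\right) v 14 = -6825 + \left(9 - -7\right) \left(-6 - 4 i\right) 14 = -6825 + \left(9 + 7\right) \left(-6 - 4 i\right) 14 = -6825 + 16 \left(-6 - 4 i\right) 14 = -6825 + \left(-96 - 64 i\right) 14 = -6825 - \left(1344 + 896 i\right) = -8169 - 896 i$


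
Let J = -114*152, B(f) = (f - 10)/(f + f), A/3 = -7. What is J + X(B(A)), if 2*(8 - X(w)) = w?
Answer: -1454911/84 ≈ -17320.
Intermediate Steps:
A = -21 (A = 3*(-7) = -21)
B(f) = (-10 + f)/(2*f) (B(f) = (-10 + f)/((2*f)) = (-10 + f)*(1/(2*f)) = (-10 + f)/(2*f))
J = -17328
X(w) = 8 - w/2
J + X(B(A)) = -17328 + (8 - (-10 - 21)/(4*(-21))) = -17328 + (8 - (-1)*(-31)/(4*21)) = -17328 + (8 - ½*31/42) = -17328 + (8 - 31/84) = -17328 + 641/84 = -1454911/84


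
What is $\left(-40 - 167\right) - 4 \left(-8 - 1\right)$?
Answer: $-171$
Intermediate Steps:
$\left(-40 - 167\right) - 4 \left(-8 - 1\right) = -207 - 4 \left(-9\right) = -207 - -36 = -207 + 36 = -171$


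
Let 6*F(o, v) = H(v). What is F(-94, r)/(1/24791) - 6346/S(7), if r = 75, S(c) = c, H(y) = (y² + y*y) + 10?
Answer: 976994272/21 ≈ 4.6524e+7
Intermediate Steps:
H(y) = 10 + 2*y² (H(y) = (y² + y²) + 10 = 2*y² + 10 = 10 + 2*y²)
F(o, v) = 5/3 + v²/3 (F(o, v) = (10 + 2*v²)/6 = 5/3 + v²/3)
F(-94, r)/(1/24791) - 6346/S(7) = (5/3 + (⅓)*75²)/(1/24791) - 6346/7 = (5/3 + (⅓)*5625)/(1/24791) - 6346*⅐ = (5/3 + 1875)*24791 - 6346/7 = (5630/3)*24791 - 6346/7 = 139573330/3 - 6346/7 = 976994272/21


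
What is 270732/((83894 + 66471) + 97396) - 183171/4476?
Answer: -4907870411/123219804 ≈ -39.830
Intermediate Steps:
270732/((83894 + 66471) + 97396) - 183171/4476 = 270732/(150365 + 97396) - 183171*1/4476 = 270732/247761 - 61057/1492 = 270732*(1/247761) - 61057/1492 = 90244/82587 - 61057/1492 = -4907870411/123219804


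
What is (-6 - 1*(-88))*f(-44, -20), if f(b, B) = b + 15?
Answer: -2378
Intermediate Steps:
f(b, B) = 15 + b
(-6 - 1*(-88))*f(-44, -20) = (-6 - 1*(-88))*(15 - 44) = (-6 + 88)*(-29) = 82*(-29) = -2378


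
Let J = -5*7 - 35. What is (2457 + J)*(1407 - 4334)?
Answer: -6986749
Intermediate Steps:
J = -70 (J = -35 - 35 = -70)
(2457 + J)*(1407 - 4334) = (2457 - 70)*(1407 - 4334) = 2387*(-2927) = -6986749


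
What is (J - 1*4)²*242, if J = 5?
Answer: 242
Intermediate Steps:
(J - 1*4)²*242 = (5 - 1*4)²*242 = (5 - 4)²*242 = 1²*242 = 1*242 = 242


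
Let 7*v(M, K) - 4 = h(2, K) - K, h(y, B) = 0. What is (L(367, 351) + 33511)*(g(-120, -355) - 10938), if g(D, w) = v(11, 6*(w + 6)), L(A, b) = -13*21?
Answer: -2475167384/7 ≈ -3.5360e+8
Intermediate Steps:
L(A, b) = -273
v(M, K) = 4/7 - K/7 (v(M, K) = 4/7 + (0 - K)/7 = 4/7 + (-K)/7 = 4/7 - K/7)
g(D, w) = -32/7 - 6*w/7 (g(D, w) = 4/7 - 6*(w + 6)/7 = 4/7 - 6*(6 + w)/7 = 4/7 - (36 + 6*w)/7 = 4/7 + (-36/7 - 6*w/7) = -32/7 - 6*w/7)
(L(367, 351) + 33511)*(g(-120, -355) - 10938) = (-273 + 33511)*((-32/7 - 6/7*(-355)) - 10938) = 33238*((-32/7 + 2130/7) - 10938) = 33238*(2098/7 - 10938) = 33238*(-74468/7) = -2475167384/7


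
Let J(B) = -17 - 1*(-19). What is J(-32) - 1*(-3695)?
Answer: 3697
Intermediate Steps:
J(B) = 2 (J(B) = -17 + 19 = 2)
J(-32) - 1*(-3695) = 2 - 1*(-3695) = 2 + 3695 = 3697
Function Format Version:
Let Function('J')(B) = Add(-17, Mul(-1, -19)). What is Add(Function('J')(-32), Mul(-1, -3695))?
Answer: 3697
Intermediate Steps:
Function('J')(B) = 2 (Function('J')(B) = Add(-17, 19) = 2)
Add(Function('J')(-32), Mul(-1, -3695)) = Add(2, Mul(-1, -3695)) = Add(2, 3695) = 3697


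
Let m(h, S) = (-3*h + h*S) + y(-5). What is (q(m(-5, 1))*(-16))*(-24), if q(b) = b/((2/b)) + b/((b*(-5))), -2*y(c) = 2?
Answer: 77376/5 ≈ 15475.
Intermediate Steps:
y(c) = -1 (y(c) = -1/2*2 = -1)
m(h, S) = -1 - 3*h + S*h (m(h, S) = (-3*h + h*S) - 1 = (-3*h + S*h) - 1 = -1 - 3*h + S*h)
q(b) = -1/5 + b**2/2 (q(b) = b*(b/2) + b/((-5*b)) = b**2/2 + b*(-1/(5*b)) = b**2/2 - 1/5 = -1/5 + b**2/2)
(q(m(-5, 1))*(-16))*(-24) = ((-1/5 + (-1 - 3*(-5) + 1*(-5))**2/2)*(-16))*(-24) = ((-1/5 + (-1 + 15 - 5)**2/2)*(-16))*(-24) = ((-1/5 + (1/2)*9**2)*(-16))*(-24) = ((-1/5 + (1/2)*81)*(-16))*(-24) = ((-1/5 + 81/2)*(-16))*(-24) = ((403/10)*(-16))*(-24) = -3224/5*(-24) = 77376/5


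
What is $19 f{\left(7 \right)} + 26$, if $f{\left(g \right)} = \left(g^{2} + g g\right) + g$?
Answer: $2021$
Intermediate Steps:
$f{\left(g \right)} = g + 2 g^{2}$ ($f{\left(g \right)} = \left(g^{2} + g^{2}\right) + g = 2 g^{2} + g = g + 2 g^{2}$)
$19 f{\left(7 \right)} + 26 = 19 \cdot 7 \left(1 + 2 \cdot 7\right) + 26 = 19 \cdot 7 \left(1 + 14\right) + 26 = 19 \cdot 7 \cdot 15 + 26 = 19 \cdot 105 + 26 = 1995 + 26 = 2021$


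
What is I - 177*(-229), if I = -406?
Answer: 40127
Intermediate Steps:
I - 177*(-229) = -406 - 177*(-229) = -406 + 40533 = 40127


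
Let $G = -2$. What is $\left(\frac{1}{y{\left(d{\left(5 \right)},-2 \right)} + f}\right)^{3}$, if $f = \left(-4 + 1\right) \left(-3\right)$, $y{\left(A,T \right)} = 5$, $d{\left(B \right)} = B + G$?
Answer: $\frac{1}{2744} \approx 0.00036443$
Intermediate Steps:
$d{\left(B \right)} = -2 + B$ ($d{\left(B \right)} = B - 2 = -2 + B$)
$f = 9$ ($f = \left(-3\right) \left(-3\right) = 9$)
$\left(\frac{1}{y{\left(d{\left(5 \right)},-2 \right)} + f}\right)^{3} = \left(\frac{1}{5 + 9}\right)^{3} = \left(\frac{1}{14}\right)^{3} = \frac{1}{2744}$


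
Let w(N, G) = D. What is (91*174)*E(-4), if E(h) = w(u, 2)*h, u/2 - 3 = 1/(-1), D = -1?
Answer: 63336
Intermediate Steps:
u = 4 (u = 6 + 2*(1/(-1)) = 6 + 2*(1*(-1)) = 6 + 2*(-1) = 6 - 2 = 4)
w(N, G) = -1
E(h) = -h
(91*174)*E(-4) = (91*174)*(-1*(-4)) = 15834*4 = 63336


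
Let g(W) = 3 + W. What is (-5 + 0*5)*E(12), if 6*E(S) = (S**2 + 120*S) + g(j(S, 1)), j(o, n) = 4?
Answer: -7955/6 ≈ -1325.8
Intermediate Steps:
E(S) = 7/6 + 20*S + S**2/6 (E(S) = ((S**2 + 120*S) + (3 + 4))/6 = ((S**2 + 120*S) + 7)/6 = (7 + S**2 + 120*S)/6 = 7/6 + 20*S + S**2/6)
(-5 + 0*5)*E(12) = (-5 + 0*5)*(7/6 + 20*12 + (1/6)*12**2) = (-5 + 0)*(7/6 + 240 + (1/6)*144) = -5*(7/6 + 240 + 24) = -5*1591/6 = -7955/6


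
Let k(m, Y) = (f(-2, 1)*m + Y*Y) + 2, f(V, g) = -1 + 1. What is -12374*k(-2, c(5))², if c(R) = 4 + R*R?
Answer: -8793570726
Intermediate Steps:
c(R) = 4 + R²
f(V, g) = 0
k(m, Y) = 2 + Y² (k(m, Y) = (0*m + Y*Y) + 2 = (0 + Y²) + 2 = Y² + 2 = 2 + Y²)
-12374*k(-2, c(5))² = -12374*(2 + (4 + 5²)²)² = -12374*(2 + (4 + 25)²)² = -12374*(2 + 29²)² = -12374*(2 + 841)² = -12374*843² = -12374*710649 = -8793570726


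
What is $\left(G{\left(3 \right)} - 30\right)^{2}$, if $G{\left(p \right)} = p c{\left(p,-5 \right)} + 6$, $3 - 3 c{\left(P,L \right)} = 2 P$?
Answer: $729$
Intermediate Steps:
$c{\left(P,L \right)} = 1 - \frac{2 P}{3}$
$G{\left(p \right)} = 6 + p \left(1 - \frac{2 p}{3}\right)$ ($G{\left(p \right)} = p \left(1 - \frac{2 p}{3}\right) + 6 = 6 + p \left(1 - \frac{2 p}{3}\right)$)
$\left(G{\left(3 \right)} - 30\right)^{2} = \left(\left(6 - 1 \left(-3 + 2 \cdot 3\right)\right) - 30\right)^{2} = \left(\left(6 - 1 \left(-3 + 6\right)\right) - 30\right)^{2} = \left(\left(6 - 1 \cdot 3\right) - 30\right)^{2} = \left(\left(6 - 3\right) - 30\right)^{2} = \left(3 - 30\right)^{2} = \left(-27\right)^{2} = 729$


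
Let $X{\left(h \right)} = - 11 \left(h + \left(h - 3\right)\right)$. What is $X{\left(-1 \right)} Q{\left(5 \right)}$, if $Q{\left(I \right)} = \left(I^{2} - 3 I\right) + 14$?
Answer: $1320$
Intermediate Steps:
$X{\left(h \right)} = 33 - 22 h$ ($X{\left(h \right)} = - 11 \left(h + \left(h - 3\right)\right) = - 11 \left(h + \left(-3 + h\right)\right) = - 11 \left(-3 + 2 h\right) = 33 - 22 h$)
$Q{\left(I \right)} = 14 + I^{2} - 3 I$
$X{\left(-1 \right)} Q{\left(5 \right)} = \left(33 - -22\right) \left(14 + 5^{2} - 15\right) = \left(33 + 22\right) \left(14 + 25 - 15\right) = 55 \cdot 24 = 1320$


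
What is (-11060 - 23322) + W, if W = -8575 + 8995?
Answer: -33962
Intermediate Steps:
W = 420
(-11060 - 23322) + W = (-11060 - 23322) + 420 = -34382 + 420 = -33962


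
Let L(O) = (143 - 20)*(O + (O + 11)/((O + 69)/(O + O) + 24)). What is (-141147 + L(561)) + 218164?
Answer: 227942144/1531 ≈ 1.4888e+5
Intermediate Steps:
L(O) = 123*O + 123*(11 + O)/(24 + (69 + O)/(2*O)) (L(O) = 123*(O + (11 + O)/((69 + O)/((2*O)) + 24)) = 123*(O + (11 + O)/((69 + O)*(1/(2*O)) + 24)) = 123*(O + (11 + O)/((69 + O)/(2*O) + 24)) = 123*(O + (11 + O)/(24 + (69 + O)/(2*O))) = 123*O + 123*(11 + O)/(24 + (69 + O)/(2*O)))
(-141147 + L(561)) + 218164 = (-141147 + 123*561*(91 + 51*561)/(69 + 49*561)) + 218164 = (-141147 + 123*561*(91 + 28611)/(69 + 27489)) + 218164 = (-141147 + 123*561*28702/27558) + 218164 = (-141147 + 123*561*(1/27558)*28702) + 218164 = (-141147 + 110029117/1531) + 218164 = -106066940/1531 + 218164 = 227942144/1531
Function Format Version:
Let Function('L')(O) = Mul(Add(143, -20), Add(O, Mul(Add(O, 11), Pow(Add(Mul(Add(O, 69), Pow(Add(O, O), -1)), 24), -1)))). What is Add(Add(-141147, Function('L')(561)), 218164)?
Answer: Rational(227942144, 1531) ≈ 1.4888e+5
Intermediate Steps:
Function('L')(O) = Add(Mul(123, O), Mul(123, Pow(Add(24, Mul(Rational(1, 2), Pow(O, -1), Add(69, O))), -1), Add(11, O))) (Function('L')(O) = Mul(123, Add(O, Mul(Add(11, O), Pow(Add(Mul(Add(69, O), Pow(Mul(2, O), -1)), 24), -1)))) = Mul(123, Add(O, Mul(Add(11, O), Pow(Add(Mul(Add(69, O), Mul(Rational(1, 2), Pow(O, -1))), 24), -1)))) = Mul(123, Add(O, Mul(Add(11, O), Pow(Add(Mul(Rational(1, 2), Pow(O, -1), Add(69, O)), 24), -1)))) = Mul(123, Add(O, Mul(Add(11, O), Pow(Add(24, Mul(Rational(1, 2), Pow(O, -1), Add(69, O))), -1)))) = Mul(123, Add(O, Mul(Pow(Add(24, Mul(Rational(1, 2), Pow(O, -1), Add(69, O))), -1), Add(11, O)))) = Add(Mul(123, O), Mul(123, Pow(Add(24, Mul(Rational(1, 2), Pow(O, -1), Add(69, O))), -1), Add(11, O))))
Add(Add(-141147, Function('L')(561)), 218164) = Add(Add(-141147, Mul(123, 561, Pow(Add(69, Mul(49, 561)), -1), Add(91, Mul(51, 561)))), 218164) = Add(Add(-141147, Mul(123, 561, Pow(Add(69, 27489), -1), Add(91, 28611))), 218164) = Add(Add(-141147, Mul(123, 561, Pow(27558, -1), 28702)), 218164) = Add(Add(-141147, Mul(123, 561, Rational(1, 27558), 28702)), 218164) = Add(Add(-141147, Rational(110029117, 1531)), 218164) = Add(Rational(-106066940, 1531), 218164) = Rational(227942144, 1531)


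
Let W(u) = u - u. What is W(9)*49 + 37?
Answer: 37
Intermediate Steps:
W(u) = 0
W(9)*49 + 37 = 0*49 + 37 = 0 + 37 = 37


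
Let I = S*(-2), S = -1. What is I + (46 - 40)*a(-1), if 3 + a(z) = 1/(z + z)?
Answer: -19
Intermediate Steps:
a(z) = -3 + 1/(2*z) (a(z) = -3 + 1/(z + z) = -3 + 1/(2*z))
I = 2 (I = -1*(-2) = 2)
I + (46 - 40)*a(-1) = 2 + (46 - 40)*(-3 + (½)/(-1)) = 2 + 6*(-3 + (½)*(-1)) = 2 + 6*(-3 - ½) = 2 + 6*(-7/2) = 2 - 21 = -19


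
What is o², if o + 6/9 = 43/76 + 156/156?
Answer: 42025/51984 ≈ 0.80842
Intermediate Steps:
o = 205/228 (o = -⅔ + (43/76 + 156/156) = -⅔ + (43*(1/76) + 156*(1/156)) = -⅔ + (43/76 + 1) = -⅔ + 119/76 = 205/228 ≈ 0.89912)
o² = (205/228)² = 42025/51984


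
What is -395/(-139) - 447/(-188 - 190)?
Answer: 70481/17514 ≈ 4.0243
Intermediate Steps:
-395/(-139) - 447/(-188 - 190) = -395*(-1/139) - 447/(-378) = 395/139 - 447*(-1/378) = 395/139 + 149/126 = 70481/17514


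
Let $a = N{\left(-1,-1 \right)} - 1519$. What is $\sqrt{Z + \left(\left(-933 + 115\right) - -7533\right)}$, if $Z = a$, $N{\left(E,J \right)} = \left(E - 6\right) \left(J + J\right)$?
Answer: $\sqrt{5210} \approx 72.18$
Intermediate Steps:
$N{\left(E,J \right)} = 2 J \left(-6 + E\right)$ ($N{\left(E,J \right)} = \left(-6 + E\right) 2 J = 2 J \left(-6 + E\right)$)
$a = -1505$ ($a = 2 \left(-1\right) \left(-6 - 1\right) - 1519 = 2 \left(-1\right) \left(-7\right) - 1519 = 14 - 1519 = -1505$)
$Z = -1505$
$\sqrt{Z + \left(\left(-933 + 115\right) - -7533\right)} = \sqrt{-1505 + \left(\left(-933 + 115\right) - -7533\right)} = \sqrt{-1505 + \left(-818 + 7533\right)} = \sqrt{-1505 + 6715} = \sqrt{5210}$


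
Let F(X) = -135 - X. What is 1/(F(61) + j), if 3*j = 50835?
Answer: 1/16749 ≈ 5.9705e-5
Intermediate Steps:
j = 16945 (j = (⅓)*50835 = 16945)
1/(F(61) + j) = 1/((-135 - 1*61) + 16945) = 1/((-135 - 61) + 16945) = 1/(-196 + 16945) = 1/16749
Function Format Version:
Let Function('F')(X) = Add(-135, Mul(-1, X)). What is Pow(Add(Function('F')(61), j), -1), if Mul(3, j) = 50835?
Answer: Rational(1, 16749) ≈ 5.9705e-5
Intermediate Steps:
j = 16945 (j = Mul(Rational(1, 3), 50835) = 16945)
Pow(Add(Function('F')(61), j), -1) = Pow(Add(Add(-135, Mul(-1, 61)), 16945), -1) = Pow(Add(Add(-135, -61), 16945), -1) = Pow(Add(-196, 16945), -1) = Pow(16749, -1) = Rational(1, 16749)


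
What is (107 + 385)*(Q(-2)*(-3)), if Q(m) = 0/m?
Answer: 0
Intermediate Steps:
Q(m) = 0
(107 + 385)*(Q(-2)*(-3)) = (107 + 385)*(0*(-3)) = 492*0 = 0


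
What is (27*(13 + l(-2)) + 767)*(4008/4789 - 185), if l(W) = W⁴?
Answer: -1367033350/4789 ≈ -2.8545e+5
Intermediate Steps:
(27*(13 + l(-2)) + 767)*(4008/4789 - 185) = (27*(13 + (-2)⁴) + 767)*(4008/4789 - 185) = (27*(13 + 16) + 767)*(4008*(1/4789) - 185) = (27*29 + 767)*(4008/4789 - 185) = (783 + 767)*(-881957/4789) = 1550*(-881957/4789) = -1367033350/4789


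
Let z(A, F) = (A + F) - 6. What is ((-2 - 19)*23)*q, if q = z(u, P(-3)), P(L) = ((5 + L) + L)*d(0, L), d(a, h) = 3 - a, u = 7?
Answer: 966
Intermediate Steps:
P(L) = 15 + 6*L (P(L) = ((5 + L) + L)*(3 - 1*0) = (5 + 2*L)*(3 + 0) = (5 + 2*L)*3 = 15 + 6*L)
z(A, F) = -6 + A + F
q = -2 (q = -6 + 7 + (15 + 6*(-3)) = -6 + 7 + (15 - 18) = -6 + 7 - 3 = -2)
((-2 - 19)*23)*q = ((-2 - 19)*23)*(-2) = -21*23*(-2) = -483*(-2) = 966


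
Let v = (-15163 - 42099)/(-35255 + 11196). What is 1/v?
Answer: 24059/57262 ≈ 0.42016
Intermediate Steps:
v = 57262/24059 (v = -57262/(-24059) = -57262*(-1/24059) = 57262/24059 ≈ 2.3801)
1/v = 1/(57262/24059) = 24059/57262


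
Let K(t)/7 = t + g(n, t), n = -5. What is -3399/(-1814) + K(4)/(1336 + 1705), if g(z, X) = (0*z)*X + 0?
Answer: 10387151/5516374 ≈ 1.8830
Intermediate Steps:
g(z, X) = 0 (g(z, X) = 0*X + 0 = 0 + 0 = 0)
K(t) = 7*t (K(t) = 7*(t + 0) = 7*t)
-3399/(-1814) + K(4)/(1336 + 1705) = -3399/(-1814) + (7*4)/(1336 + 1705) = -3399*(-1/1814) + 28/3041 = 3399/1814 + 28*(1/3041) = 3399/1814 + 28/3041 = 10387151/5516374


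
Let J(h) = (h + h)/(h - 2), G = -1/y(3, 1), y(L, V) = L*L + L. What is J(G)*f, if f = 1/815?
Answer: 2/20375 ≈ 9.8160e-5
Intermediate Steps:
y(L, V) = L + L² (y(L, V) = L² + L = L + L²)
f = 1/815 ≈ 0.0012270
G = -1/12 (G = -1/(3*(1 + 3)) = -1/(3*4) = -1/12 ≈ -0.083333)
J(h) = 2*h/(-2 + h) (J(h) = (2*h)/(-2 + h) = 2*h/(-2 + h))
J(G)*f = (2*(-1/12)/(-2 - 1/12))*(1/815) = (2*(-1/12)/(-25/12))*(1/815) = (2*(-1/12)*(-12/25))*(1/815) = (2/25)*(1/815) = 2/20375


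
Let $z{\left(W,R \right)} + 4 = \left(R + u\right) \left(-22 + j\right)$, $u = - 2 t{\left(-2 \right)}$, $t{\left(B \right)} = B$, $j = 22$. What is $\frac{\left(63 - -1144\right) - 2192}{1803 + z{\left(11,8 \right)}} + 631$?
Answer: $\frac{1134184}{1799} \approx 630.45$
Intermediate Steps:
$u = 4$ ($u = \left(-2\right) \left(-2\right) = 4$)
$z{\left(W,R \right)} = -4$ ($z{\left(W,R \right)} = -4 + \left(R + 4\right) \left(-22 + 22\right) = -4 + \left(4 + R\right) 0 = -4 + 0 = -4$)
$\frac{\left(63 - -1144\right) - 2192}{1803 + z{\left(11,8 \right)}} + 631 = \frac{\left(63 - -1144\right) - 2192}{1803 - 4} + 631 = \frac{\left(63 + 1144\right) - 2192}{1799} + 631 = \left(1207 - 2192\right) \frac{1}{1799} + 631 = \left(-985\right) \frac{1}{1799} + 631 = - \frac{985}{1799} + 631 = \frac{1134184}{1799}$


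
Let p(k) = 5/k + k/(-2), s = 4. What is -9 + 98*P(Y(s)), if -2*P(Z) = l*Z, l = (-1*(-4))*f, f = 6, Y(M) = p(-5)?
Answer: -1773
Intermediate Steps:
p(k) = 5/k - k/2 (p(k) = 5/k + k*(-½) = 5/k - k/2)
Y(M) = 3/2 (Y(M) = 5/(-5) - ½*(-5) = 5*(-⅕) + 5/2 = -1 + 5/2 = 3/2)
l = 24 (l = -1*(-4)*6 = 4*6 = 24)
P(Z) = -12*Z
-9 + 98*P(Y(s)) = -9 + 98*(-12*3/2) = -9 + 98*(-18) = -9 - 1764 = -1773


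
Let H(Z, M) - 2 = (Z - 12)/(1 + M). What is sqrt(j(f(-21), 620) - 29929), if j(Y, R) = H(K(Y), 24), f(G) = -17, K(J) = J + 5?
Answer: I*sqrt(748199)/5 ≈ 173.0*I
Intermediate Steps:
K(J) = 5 + J
H(Z, M) = 2 + (-12 + Z)/(1 + M) (H(Z, M) = 2 + (Z - 12)/(1 + M) = 2 + (-12 + Z)/(1 + M))
j(Y, R) = 43/25 + Y/25 (j(Y, R) = (-10 + (5 + Y) + 2*24)/(1 + 24) = (-10 + (5 + Y) + 48)/25 = (43 + Y)/25 = 43/25 + Y/25)
sqrt(j(f(-21), 620) - 29929) = sqrt((43/25 + (1/25)*(-17)) - 29929) = sqrt((43/25 - 17/25) - 29929) = sqrt(26/25 - 29929) = sqrt(-748199/25) = I*sqrt(748199)/5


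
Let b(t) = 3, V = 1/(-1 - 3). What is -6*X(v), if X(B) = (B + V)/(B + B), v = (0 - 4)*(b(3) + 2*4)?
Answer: -531/176 ≈ -3.0170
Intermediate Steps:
V = -¼ (V = 1/(-4) = -¼ ≈ -0.25000)
v = -44 (v = (0 - 4)*(3 + 2*4) = -4*(3 + 8) = -4*11 = -44)
X(B) = (-¼ + B)/(2*B) (X(B) = (B - ¼)/(B + B) = (-¼ + B)/((2*B)) = (-¼ + B)*(1/(2*B)) = (-¼ + B)/(2*B))
-6*X(v) = -3*(-1 + 4*(-44))/(4*(-44)) = -3*(-1)*(-1 - 176)/(4*44) = -3*(-1)*(-177)/(4*44) = -6*177/352 = -531/176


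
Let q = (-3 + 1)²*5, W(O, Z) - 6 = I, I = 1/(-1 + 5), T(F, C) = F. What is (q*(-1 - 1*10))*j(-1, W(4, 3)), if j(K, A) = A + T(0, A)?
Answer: -1375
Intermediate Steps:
I = ¼ (I = 1/4 = ¼ ≈ 0.25000)
W(O, Z) = 25/4 (W(O, Z) = 6 + ¼ = 25/4)
j(K, A) = A (j(K, A) = A + 0 = A)
q = 20 (q = (-2)²*5 = 4*5 = 20)
(q*(-1 - 1*10))*j(-1, W(4, 3)) = (20*(-1 - 1*10))*(25/4) = (20*(-1 - 10))*(25/4) = (20*(-11))*(25/4) = -220*25/4 = -1375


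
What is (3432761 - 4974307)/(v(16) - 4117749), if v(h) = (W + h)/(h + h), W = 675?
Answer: 49329472/131767277 ≈ 0.37437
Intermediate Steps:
v(h) = (675 + h)/(2*h) (v(h) = (675 + h)/(h + h) = (675 + h)/((2*h)) = (675 + h)*(1/(2*h)) = (675 + h)/(2*h))
(3432761 - 4974307)/(v(16) - 4117749) = (3432761 - 4974307)/((1/2)*(675 + 16)/16 - 4117749) = -1541546/((1/2)*(1/16)*691 - 4117749) = -1541546/(691/32 - 4117749) = -1541546/(-131767277/32) = -1541546*(-32/131767277) = 49329472/131767277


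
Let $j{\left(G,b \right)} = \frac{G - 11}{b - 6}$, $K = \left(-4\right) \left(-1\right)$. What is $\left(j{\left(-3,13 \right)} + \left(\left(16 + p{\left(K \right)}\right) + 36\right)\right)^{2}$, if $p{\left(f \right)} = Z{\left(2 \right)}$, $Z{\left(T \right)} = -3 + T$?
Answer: $2401$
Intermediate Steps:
$K = 4$
$p{\left(f \right)} = -1$ ($p{\left(f \right)} = -3 + 2 = -1$)
$j{\left(G,b \right)} = \frac{-11 + G}{-6 + b}$
$\left(j{\left(-3,13 \right)} + \left(\left(16 + p{\left(K \right)}\right) + 36\right)\right)^{2} = \left(\frac{-11 - 3}{-6 + 13} + \left(\left(16 - 1\right) + 36\right)\right)^{2} = \left(\frac{1}{7} \left(-14\right) + \left(15 + 36\right)\right)^{2} = \left(\frac{1}{7} \left(-14\right) + 51\right)^{2} = \left(-2 + 51\right)^{2} = 49^{2} = 2401$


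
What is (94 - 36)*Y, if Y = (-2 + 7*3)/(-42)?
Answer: -551/21 ≈ -26.238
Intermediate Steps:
Y = -19/42 (Y = (-2 + 21)*(-1/42) = 19*(-1/42) = -19/42 ≈ -0.45238)
(94 - 36)*Y = (94 - 36)*(-19/42) = 58*(-19/42) = -551/21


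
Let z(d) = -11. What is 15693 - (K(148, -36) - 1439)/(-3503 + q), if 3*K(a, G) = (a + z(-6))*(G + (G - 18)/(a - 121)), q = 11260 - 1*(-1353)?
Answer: 428899213/27330 ≈ 15693.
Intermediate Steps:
q = 12613 (q = 11260 + 1353 = 12613)
K(a, G) = (-11 + a)*(G + (-18 + G)/(-121 + a))/3 (K(a, G) = ((a - 11)*(G + (G - 18)/(a - 121)))/3 = ((-11 + a)*(G + (-18 + G)/(-121 + a)))/3 = (-11 + a)*(G + (-18 + G)/(-121 + a))/3)
15693 - (K(148, -36) - 1439)/(-3503 + q) = 15693 - ((198 - 18*148 + 1320*(-36) - 36*148² - 131*(-36)*148)/(3*(-121 + 148)) - 1439)/(-3503 + 12613) = 15693 - ((⅓)*(198 - 2664 - 47520 - 36*21904 + 697968)/27 - 1439)/9110 = 15693 - ((⅓)*(1/27)*(198 - 2664 - 47520 - 788544 + 697968) - 1439)/9110 = 15693 - ((⅓)*(1/27)*(-140562) - 1439)/9110 = 15693 - (-5206/3 - 1439)/9110 = 15693 - (-9523)/(3*9110) = 15693 - 1*(-9523/27330) = 15693 + 9523/27330 = 428899213/27330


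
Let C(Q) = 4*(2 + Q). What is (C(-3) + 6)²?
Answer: 4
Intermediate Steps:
C(Q) = 8 + 4*Q
(C(-3) + 6)² = ((8 + 4*(-3)) + 6)² = ((8 - 12) + 6)² = (-4 + 6)² = 2² = 4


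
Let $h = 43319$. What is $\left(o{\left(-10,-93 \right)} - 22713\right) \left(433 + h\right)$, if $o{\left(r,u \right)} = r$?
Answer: $-994176696$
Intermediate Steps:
$\left(o{\left(-10,-93 \right)} - 22713\right) \left(433 + h\right) = \left(-10 - 22713\right) \left(433 + 43319\right) = \left(-22723\right) 43752 = -994176696$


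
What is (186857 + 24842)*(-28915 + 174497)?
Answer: 30819563818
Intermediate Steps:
(186857 + 24842)*(-28915 + 174497) = 211699*145582 = 30819563818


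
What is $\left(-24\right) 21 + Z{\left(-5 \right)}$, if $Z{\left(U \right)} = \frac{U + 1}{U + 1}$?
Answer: $-503$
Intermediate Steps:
$Z{\left(U \right)} = 1$ ($Z{\left(U \right)} = \frac{1 + U}{1 + U} = 1$)
$\left(-24\right) 21 + Z{\left(-5 \right)} = \left(-24\right) 21 + 1 = -504 + 1 = -503$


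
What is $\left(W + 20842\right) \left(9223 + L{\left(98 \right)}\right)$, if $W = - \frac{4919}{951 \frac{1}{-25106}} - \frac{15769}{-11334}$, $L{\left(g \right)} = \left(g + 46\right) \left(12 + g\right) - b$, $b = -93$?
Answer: $\frac{2270149613155166}{598813} \approx 3.7911 \cdot 10^{9}$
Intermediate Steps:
$L{\left(g \right)} = 93 + \left(12 + g\right) \left(46 + g\right)$ ($L{\left(g \right)} = \left(g + 46\right) \left(12 + g\right) - -93 = \left(46 + g\right) \left(12 + g\right) + 93 = \left(12 + g\right) \left(46 + g\right) + 93 = 93 + \left(12 + g\right) \left(46 + g\right)$)
$W = \frac{155524816955}{1197626}$ ($W = - \frac{4919}{951 \left(- \frac{1}{25106}\right)} - - \frac{15769}{11334} = - \frac{4919}{- \frac{951}{25106}} + \frac{15769}{11334} = \left(-4919\right) \left(- \frac{25106}{951}\right) + \frac{15769}{11334} = \frac{123496414}{951} + \frac{15769}{11334} = \frac{155524816955}{1197626} \approx 1.2986 \cdot 10^{5}$)
$\left(W + 20842\right) \left(9223 + L{\left(98 \right)}\right) = \left(\frac{155524816955}{1197626} + 20842\right) \left(9223 + \left(645 + 98^{2} + 58 \cdot 98\right)\right) = \frac{180485738047 \left(9223 + \left(645 + 9604 + 5684\right)\right)}{1197626} = \frac{180485738047 \left(9223 + 15933\right)}{1197626} = \frac{180485738047}{1197626} \cdot 25156 = \frac{2270149613155166}{598813}$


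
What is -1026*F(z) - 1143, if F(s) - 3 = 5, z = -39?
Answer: -9351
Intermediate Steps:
F(s) = 8 (F(s) = 3 + 5 = 8)
-1026*F(z) - 1143 = -1026*8 - 1143 = -8208 - 1143 = -9351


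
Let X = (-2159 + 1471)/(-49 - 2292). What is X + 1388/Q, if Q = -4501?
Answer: -152620/10536841 ≈ -0.014484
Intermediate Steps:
X = 688/2341 (X = -688/(-2341) = -688*(-1/2341) = 688/2341 ≈ 0.29389)
X + 1388/Q = 688/2341 + 1388/(-4501) = 688/2341 + 1388*(-1/4501) = 688/2341 - 1388/4501 = -152620/10536841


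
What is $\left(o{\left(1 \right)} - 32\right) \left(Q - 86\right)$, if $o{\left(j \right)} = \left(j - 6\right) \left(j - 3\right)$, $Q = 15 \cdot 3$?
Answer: $902$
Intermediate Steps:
$Q = 45$
$o{\left(j \right)} = \left(-6 + j\right) \left(-3 + j\right)$
$\left(o{\left(1 \right)} - 32\right) \left(Q - 86\right) = \left(\left(18 + 1^{2} - 9\right) - 32\right) \left(45 - 86\right) = \left(\left(18 + 1 - 9\right) - 32\right) \left(-41\right) = \left(10 - 32\right) \left(-41\right) = \left(-22\right) \left(-41\right) = 902$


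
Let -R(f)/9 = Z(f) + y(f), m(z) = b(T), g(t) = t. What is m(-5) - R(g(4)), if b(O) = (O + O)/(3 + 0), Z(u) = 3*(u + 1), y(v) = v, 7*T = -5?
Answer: 3581/21 ≈ 170.52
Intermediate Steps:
T = -5/7 (T = (⅐)*(-5) = -5/7 ≈ -0.71429)
Z(u) = 3 + 3*u (Z(u) = 3*(1 + u) = 3 + 3*u)
b(O) = 2*O/3 (b(O) = (2*O)/3 = (2*O)*(⅓) = 2*O/3)
m(z) = -10/21 (m(z) = (⅔)*(-5/7) = -10/21)
R(f) = -27 - 36*f (R(f) = -9*((3 + 3*f) + f) = -9*(3 + 4*f) = -27 - 36*f)
m(-5) - R(g(4)) = -10/21 - (-27 - 36*4) = -10/21 - (-27 - 144) = -10/21 - 1*(-171) = -10/21 + 171 = 3581/21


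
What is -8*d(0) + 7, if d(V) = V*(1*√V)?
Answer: 7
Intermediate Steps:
d(V) = V^(3/2) (d(V) = V*√V = V^(3/2))
-8*d(0) + 7 = -8*0^(3/2) + 7 = -8*0 + 7 = 0 + 7 = 7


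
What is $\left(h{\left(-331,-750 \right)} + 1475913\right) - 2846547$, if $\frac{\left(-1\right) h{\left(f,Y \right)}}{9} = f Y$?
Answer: $-3604884$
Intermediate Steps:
$h{\left(f,Y \right)} = - 9 Y f$ ($h{\left(f,Y \right)} = - 9 f Y = - 9 Y f$)
$\left(h{\left(-331,-750 \right)} + 1475913\right) - 2846547 = \left(\left(-9\right) \left(-750\right) \left(-331\right) + 1475913\right) - 2846547 = \left(-2234250 + 1475913\right) - 2846547 = -758337 - 2846547 = -3604884$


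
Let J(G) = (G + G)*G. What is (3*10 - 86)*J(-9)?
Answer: -9072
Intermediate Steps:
J(G) = 2*G² (J(G) = (2*G)*G = 2*G²)
(3*10 - 86)*J(-9) = (3*10 - 86)*(2*(-9)²) = (30 - 86)*(2*81) = -56*162 = -9072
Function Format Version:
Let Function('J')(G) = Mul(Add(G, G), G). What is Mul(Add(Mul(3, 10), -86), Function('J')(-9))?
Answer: -9072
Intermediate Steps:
Function('J')(G) = Mul(2, Pow(G, 2)) (Function('J')(G) = Mul(Mul(2, G), G) = Mul(2, Pow(G, 2)))
Mul(Add(Mul(3, 10), -86), Function('J')(-9)) = Mul(Add(Mul(3, 10), -86), Mul(2, Pow(-9, 2))) = Mul(Add(30, -86), Mul(2, 81)) = Mul(-56, 162) = -9072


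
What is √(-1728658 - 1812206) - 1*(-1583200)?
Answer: 1583200 + 8*I*√55326 ≈ 1.5832e+6 + 1881.7*I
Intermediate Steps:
√(-1728658 - 1812206) - 1*(-1583200) = √(-3540864) + 1583200 = 8*I*√55326 + 1583200 = 1583200 + 8*I*√55326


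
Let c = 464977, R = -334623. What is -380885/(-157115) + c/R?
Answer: 10879604000/10514858529 ≈ 1.0347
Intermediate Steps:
-380885/(-157115) + c/R = -380885/(-157115) + 464977/(-334623) = -380885*(-1/157115) + 464977*(-1/334623) = 76177/31423 - 464977/334623 = 10879604000/10514858529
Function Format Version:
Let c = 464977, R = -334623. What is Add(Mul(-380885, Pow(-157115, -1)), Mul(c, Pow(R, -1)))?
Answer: Rational(10879604000, 10514858529) ≈ 1.0347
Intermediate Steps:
Add(Mul(-380885, Pow(-157115, -1)), Mul(c, Pow(R, -1))) = Add(Mul(-380885, Pow(-157115, -1)), Mul(464977, Pow(-334623, -1))) = Add(Mul(-380885, Rational(-1, 157115)), Mul(464977, Rational(-1, 334623))) = Add(Rational(76177, 31423), Rational(-464977, 334623)) = Rational(10879604000, 10514858529)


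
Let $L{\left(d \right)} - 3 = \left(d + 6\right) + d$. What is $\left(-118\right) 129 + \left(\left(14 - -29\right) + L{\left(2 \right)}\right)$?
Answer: $-15166$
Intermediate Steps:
$L{\left(d \right)} = 9 + 2 d$ ($L{\left(d \right)} = 3 + \left(\left(d + 6\right) + d\right) = 3 + \left(\left(6 + d\right) + d\right) = 3 + \left(6 + 2 d\right) = 9 + 2 d$)
$\left(-118\right) 129 + \left(\left(14 - -29\right) + L{\left(2 \right)}\right) = \left(-118\right) 129 + \left(\left(14 - -29\right) + \left(9 + 2 \cdot 2\right)\right) = -15222 + \left(\left(14 + 29\right) + \left(9 + 4\right)\right) = -15222 + \left(43 + 13\right) = -15222 + 56 = -15166$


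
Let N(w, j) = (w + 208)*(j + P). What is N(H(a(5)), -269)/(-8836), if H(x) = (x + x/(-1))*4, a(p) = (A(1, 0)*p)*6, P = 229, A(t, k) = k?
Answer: 2080/2209 ≈ 0.94160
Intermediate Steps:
a(p) = 0 (a(p) = (0*p)*6 = 0*6 = 0)
H(x) = 0 (H(x) = (x + x*(-1))*4 = (x - x)*4 = 0*4 = 0)
N(w, j) = (208 + w)*(229 + j) (N(w, j) = (w + 208)*(j + 229) = (208 + w)*(229 + j))
N(H(a(5)), -269)/(-8836) = (47632 + 208*(-269) + 229*0 - 269*0)/(-8836) = (47632 - 55952 + 0 + 0)*(-1/8836) = -8320*(-1/8836) = 2080/2209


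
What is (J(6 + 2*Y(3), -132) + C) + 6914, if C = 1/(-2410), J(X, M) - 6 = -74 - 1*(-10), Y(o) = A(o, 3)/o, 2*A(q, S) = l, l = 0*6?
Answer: 16522959/2410 ≈ 6856.0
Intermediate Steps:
l = 0
A(q, S) = 0 (A(q, S) = (½)*0 = 0)
Y(o) = 0 (Y(o) = 0/o = 0)
J(X, M) = -58 (J(X, M) = 6 + (-74 - 1*(-10)) = 6 + (-74 + 10) = 6 - 64 = -58)
C = -1/2410 ≈ -0.00041494
(J(6 + 2*Y(3), -132) + C) + 6914 = (-58 - 1/2410) + 6914 = -139781/2410 + 6914 = 16522959/2410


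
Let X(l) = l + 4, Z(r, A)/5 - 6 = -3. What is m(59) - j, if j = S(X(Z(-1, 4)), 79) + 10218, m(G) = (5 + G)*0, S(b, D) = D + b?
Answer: -10316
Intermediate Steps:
Z(r, A) = 15 (Z(r, A) = 30 + 5*(-3) = 30 - 15 = 15)
X(l) = 4 + l
m(G) = 0
j = 10316 (j = (79 + (4 + 15)) + 10218 = (79 + 19) + 10218 = 98 + 10218 = 10316)
m(59) - j = 0 - 1*10316 = 0 - 10316 = -10316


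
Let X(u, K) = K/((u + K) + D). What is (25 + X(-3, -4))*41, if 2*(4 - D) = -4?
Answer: 1189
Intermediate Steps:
D = 6 (D = 4 - 1/2*(-4) = 4 + 2 = 6)
X(u, K) = K/(6 + K + u) (X(u, K) = K/((u + K) + 6) = K/((K + u) + 6) = K/(6 + K + u))
(25 + X(-3, -4))*41 = (25 - 4/(6 - 4 - 3))*41 = (25 - 4/(-1))*41 = (25 - 4*(-1))*41 = (25 + 4)*41 = 29*41 = 1189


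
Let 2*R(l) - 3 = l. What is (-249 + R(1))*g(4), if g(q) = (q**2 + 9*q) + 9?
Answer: -15067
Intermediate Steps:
g(q) = 9 + q**2 + 9*q
R(l) = 3/2 + l/2
(-249 + R(1))*g(4) = (-249 + (3/2 + (1/2)*1))*(9 + 4**2 + 9*4) = (-249 + (3/2 + 1/2))*(9 + 16 + 36) = (-249 + 2)*61 = -247*61 = -15067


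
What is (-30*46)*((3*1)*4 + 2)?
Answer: -19320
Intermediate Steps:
(-30*46)*((3*1)*4 + 2) = -1380*(3*4 + 2) = -1380*(12 + 2) = -1380*14 = -19320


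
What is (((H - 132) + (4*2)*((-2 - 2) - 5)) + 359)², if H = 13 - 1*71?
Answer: 9409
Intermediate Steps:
H = -58 (H = 13 - 71 = -58)
(((H - 132) + (4*2)*((-2 - 2) - 5)) + 359)² = (((-58 - 132) + (4*2)*((-2 - 2) - 5)) + 359)² = ((-190 + 8*(-4 - 5)) + 359)² = ((-190 + 8*(-9)) + 359)² = ((-190 - 72) + 359)² = (-262 + 359)² = 97² = 9409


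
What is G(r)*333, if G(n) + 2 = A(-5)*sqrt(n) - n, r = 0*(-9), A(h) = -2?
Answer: -666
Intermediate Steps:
r = 0
G(n) = -2 - n - 2*sqrt(n) (G(n) = -2 + (-2*sqrt(n) - n) = -2 + (-n - 2*sqrt(n)) = -2 - n - 2*sqrt(n))
G(r)*333 = (-2 - 1*0 - 2*sqrt(0))*333 = (-2 + 0 - 2*0)*333 = (-2 + 0 + 0)*333 = -2*333 = -666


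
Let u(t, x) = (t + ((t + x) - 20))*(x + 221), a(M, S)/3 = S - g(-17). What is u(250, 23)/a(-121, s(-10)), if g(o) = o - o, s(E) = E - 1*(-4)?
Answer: -61366/9 ≈ -6818.4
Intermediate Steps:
s(E) = 4 + E (s(E) = E + 4 = 4 + E)
g(o) = 0
a(M, S) = 3*S (a(M, S) = 3*(S - 1*0) = 3*(S + 0) = 3*S)
u(t, x) = (221 + x)*(-20 + x + 2*t) (u(t, x) = (t + (-20 + t + x))*(221 + x) = (-20 + x + 2*t)*(221 + x) = (221 + x)*(-20 + x + 2*t))
u(250, 23)/a(-121, s(-10)) = (-4420 + 23² + 201*23 + 442*250 + 2*250*23)/((3*(4 - 10))) = (-4420 + 529 + 4623 + 110500 + 11500)/((3*(-6))) = 122732/(-18) = 122732*(-1/18) = -61366/9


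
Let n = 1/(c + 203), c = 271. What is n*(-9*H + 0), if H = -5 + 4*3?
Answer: -21/158 ≈ -0.13291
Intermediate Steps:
H = 7 (H = -5 + 12 = 7)
n = 1/474 (n = 1/(271 + 203) = 1/474 ≈ 0.0021097)
n*(-9*H + 0) = (-9*7 + 0)/474 = (-63 + 0)/474 = (1/474)*(-63) = -21/158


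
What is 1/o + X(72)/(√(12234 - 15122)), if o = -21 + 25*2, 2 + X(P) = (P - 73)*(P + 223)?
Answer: 1/29 + 297*I*√2/76 ≈ 0.034483 + 5.5266*I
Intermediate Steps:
X(P) = -2 + (-73 + P)*(223 + P) (X(P) = -2 + (P - 73)*(P + 223) = -2 + (-73 + P)*(223 + P))
o = 29 (o = -21 + 50 = 29)
1/o + X(72)/(√(12234 - 15122)) = 1/29 + (-16281 + 72² + 150*72)/(√(12234 - 15122)) = 1/29 + (-16281 + 5184 + 10800)/(√(-2888)) = 1/29 - 297*(-I*√2/76) = 1/29 - (-297)*I*√2/76 = 1/29 + 297*I*√2/76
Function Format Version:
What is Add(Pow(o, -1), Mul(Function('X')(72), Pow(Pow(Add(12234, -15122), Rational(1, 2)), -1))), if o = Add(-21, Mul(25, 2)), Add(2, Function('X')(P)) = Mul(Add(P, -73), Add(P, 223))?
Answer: Add(Rational(1, 29), Mul(Rational(297, 76), I, Pow(2, Rational(1, 2)))) ≈ Add(0.034483, Mul(5.5266, I))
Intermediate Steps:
Function('X')(P) = Add(-2, Mul(Add(-73, P), Add(223, P))) (Function('X')(P) = Add(-2, Mul(Add(P, -73), Add(P, 223))) = Add(-2, Mul(Add(-73, P), Add(223, P))))
o = 29 (o = Add(-21, 50) = 29)
Add(Pow(o, -1), Mul(Function('X')(72), Pow(Pow(Add(12234, -15122), Rational(1, 2)), -1))) = Add(Pow(29, -1), Mul(Add(-16281, Pow(72, 2), Mul(150, 72)), Pow(Pow(Add(12234, -15122), Rational(1, 2)), -1))) = Add(Rational(1, 29), Mul(Add(-16281, 5184, 10800), Pow(Pow(-2888, Rational(1, 2)), -1))) = Add(Rational(1, 29), Mul(-297, Pow(Mul(38, I, Pow(2, Rational(1, 2))), -1))) = Add(Rational(1, 29), Mul(-297, Mul(Rational(-1, 76), I, Pow(2, Rational(1, 2))))) = Add(Rational(1, 29), Mul(Rational(297, 76), I, Pow(2, Rational(1, 2))))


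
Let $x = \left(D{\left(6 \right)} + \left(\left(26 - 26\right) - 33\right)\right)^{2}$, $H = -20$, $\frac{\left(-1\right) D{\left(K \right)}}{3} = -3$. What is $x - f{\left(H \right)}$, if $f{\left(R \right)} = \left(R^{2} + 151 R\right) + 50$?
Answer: $3146$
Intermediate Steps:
$D{\left(K \right)} = 9$ ($D{\left(K \right)} = \left(-3\right) \left(-3\right) = 9$)
$x = 576$ ($x = \left(9 + \left(\left(26 - 26\right) - 33\right)\right)^{2} = \left(9 + \left(0 - 33\right)\right)^{2} = \left(9 - 33\right)^{2} = \left(-24\right)^{2} = 576$)
$f{\left(R \right)} = 50 + R^{2} + 151 R$
$x - f{\left(H \right)} = 576 - \left(50 + \left(-20\right)^{2} + 151 \left(-20\right)\right) = 576 - \left(50 + 400 - 3020\right) = 576 - -2570 = 576 + 2570 = 3146$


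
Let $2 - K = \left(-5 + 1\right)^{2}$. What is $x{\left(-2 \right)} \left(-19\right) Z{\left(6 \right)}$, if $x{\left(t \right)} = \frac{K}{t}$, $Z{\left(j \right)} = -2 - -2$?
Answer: $0$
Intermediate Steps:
$K = -14$ ($K = 2 - \left(-5 + 1\right)^{2} = 2 - \left(-4\right)^{2} = 2 - 16 = -14$)
$Z{\left(j \right)} = 0$ ($Z{\left(j \right)} = -2 + 2 = 0$)
$x{\left(t \right)} = - \frac{14}{t}$
$x{\left(-2 \right)} \left(-19\right) Z{\left(6 \right)} = - \frac{14}{-2} \left(-19\right) 0 = \left(-14\right) \left(- \frac{1}{2}\right) \left(-19\right) 0 = 7 \left(-19\right) 0 = \left(-133\right) 0 = 0$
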